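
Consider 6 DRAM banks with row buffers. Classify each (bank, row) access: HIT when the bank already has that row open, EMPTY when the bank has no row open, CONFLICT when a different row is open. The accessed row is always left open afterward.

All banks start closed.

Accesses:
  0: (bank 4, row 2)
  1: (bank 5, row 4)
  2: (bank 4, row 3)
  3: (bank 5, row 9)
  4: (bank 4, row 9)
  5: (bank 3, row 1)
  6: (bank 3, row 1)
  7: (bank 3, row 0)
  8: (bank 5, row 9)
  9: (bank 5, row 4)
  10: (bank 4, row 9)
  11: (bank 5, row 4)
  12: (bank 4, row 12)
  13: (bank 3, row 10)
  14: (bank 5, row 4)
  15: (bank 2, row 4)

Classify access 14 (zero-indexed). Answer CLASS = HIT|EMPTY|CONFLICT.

CLASS = HIT

  [0] b4 r2: no row ⇒ E
  [1] b5 r4: no row ⇒ E
  [2] b4 r3: had r2 ⇒ C
  [3] b5 r9: had r4 ⇒ C
  [4] b4 r9: had r3 ⇒ C
  [5] b3 r1: no row ⇒ E
  [6] b3 r1: had r1 ⇒ H
  [7] b3 r0: had r1 ⇒ C
  [8] b5 r9: had r9 ⇒ H
  [9] b5 r4: had r9 ⇒ C
  [10] b4 r9: had r9 ⇒ H
  [11] b5 r4: had r4 ⇒ H
  [12] b4 r12: had r9 ⇒ C
  [13] b3 r10: had r0 ⇒ C
  [14] b5 r4: had r4 ⇒ H
  [15] b2 r4: no row ⇒ E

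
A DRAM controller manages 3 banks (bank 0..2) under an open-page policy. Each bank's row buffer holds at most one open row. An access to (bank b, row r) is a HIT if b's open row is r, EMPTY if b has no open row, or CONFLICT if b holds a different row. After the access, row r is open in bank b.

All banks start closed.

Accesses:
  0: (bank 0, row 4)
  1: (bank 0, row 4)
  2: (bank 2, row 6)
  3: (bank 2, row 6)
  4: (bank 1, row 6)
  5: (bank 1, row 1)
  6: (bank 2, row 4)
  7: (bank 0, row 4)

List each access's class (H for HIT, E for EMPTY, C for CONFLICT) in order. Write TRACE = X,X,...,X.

0: bank 0 row 4 — prev None → EMPTY
1: bank 0 row 4 — prev 4 → HIT
2: bank 2 row 6 — prev None → EMPTY
3: bank 2 row 6 — prev 6 → HIT
4: bank 1 row 6 — prev None → EMPTY
5: bank 1 row 1 — prev 6 → CONFLICT
6: bank 2 row 4 — prev 6 → CONFLICT
7: bank 0 row 4 — prev 4 → HIT

TRACE = E,H,E,H,E,C,C,H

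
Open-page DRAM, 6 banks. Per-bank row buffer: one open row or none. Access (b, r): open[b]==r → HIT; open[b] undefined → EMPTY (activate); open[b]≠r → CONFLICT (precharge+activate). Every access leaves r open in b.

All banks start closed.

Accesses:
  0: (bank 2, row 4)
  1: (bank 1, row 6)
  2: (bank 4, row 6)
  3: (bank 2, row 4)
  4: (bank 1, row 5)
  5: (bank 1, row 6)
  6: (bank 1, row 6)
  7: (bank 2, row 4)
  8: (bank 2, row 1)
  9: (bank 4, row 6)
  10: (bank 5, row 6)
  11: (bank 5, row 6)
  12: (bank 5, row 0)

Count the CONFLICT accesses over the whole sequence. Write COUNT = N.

0: bank 2 row 4 — prev None → EMPTY
1: bank 1 row 6 — prev None → EMPTY
2: bank 4 row 6 — prev None → EMPTY
3: bank 2 row 4 — prev 4 → HIT
4: bank 1 row 5 — prev 6 → CONFLICT
5: bank 1 row 6 — prev 5 → CONFLICT
6: bank 1 row 6 — prev 6 → HIT
7: bank 2 row 4 — prev 4 → HIT
8: bank 2 row 1 — prev 4 → CONFLICT
9: bank 4 row 6 — prev 6 → HIT
10: bank 5 row 6 — prev None → EMPTY
11: bank 5 row 6 — prev 6 → HIT
12: bank 5 row 0 — prev 6 → CONFLICT

COUNT = 4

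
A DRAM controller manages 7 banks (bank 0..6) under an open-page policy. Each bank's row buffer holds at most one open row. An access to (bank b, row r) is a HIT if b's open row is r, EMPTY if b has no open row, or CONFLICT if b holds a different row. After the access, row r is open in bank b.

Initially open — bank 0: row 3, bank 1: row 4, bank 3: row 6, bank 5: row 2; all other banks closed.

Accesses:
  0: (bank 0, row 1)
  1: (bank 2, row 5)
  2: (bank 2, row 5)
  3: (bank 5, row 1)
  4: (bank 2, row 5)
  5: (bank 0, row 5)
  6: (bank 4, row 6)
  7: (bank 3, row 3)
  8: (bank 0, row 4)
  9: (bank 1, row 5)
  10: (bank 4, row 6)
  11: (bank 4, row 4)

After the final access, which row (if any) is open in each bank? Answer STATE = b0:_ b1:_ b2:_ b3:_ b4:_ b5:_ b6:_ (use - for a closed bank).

STATE = b0:4 b1:5 b2:5 b3:3 b4:4 b5:1 b6:-

0: bank 0 row 1 — prev 3 → CONFLICT
1: bank 2 row 5 — prev None → EMPTY
2: bank 2 row 5 — prev 5 → HIT
3: bank 5 row 1 — prev 2 → CONFLICT
4: bank 2 row 5 — prev 5 → HIT
5: bank 0 row 5 — prev 1 → CONFLICT
6: bank 4 row 6 — prev None → EMPTY
7: bank 3 row 3 — prev 6 → CONFLICT
8: bank 0 row 4 — prev 5 → CONFLICT
9: bank 1 row 5 — prev 4 → CONFLICT
10: bank 4 row 6 — prev 6 → HIT
11: bank 4 row 4 — prev 6 → CONFLICT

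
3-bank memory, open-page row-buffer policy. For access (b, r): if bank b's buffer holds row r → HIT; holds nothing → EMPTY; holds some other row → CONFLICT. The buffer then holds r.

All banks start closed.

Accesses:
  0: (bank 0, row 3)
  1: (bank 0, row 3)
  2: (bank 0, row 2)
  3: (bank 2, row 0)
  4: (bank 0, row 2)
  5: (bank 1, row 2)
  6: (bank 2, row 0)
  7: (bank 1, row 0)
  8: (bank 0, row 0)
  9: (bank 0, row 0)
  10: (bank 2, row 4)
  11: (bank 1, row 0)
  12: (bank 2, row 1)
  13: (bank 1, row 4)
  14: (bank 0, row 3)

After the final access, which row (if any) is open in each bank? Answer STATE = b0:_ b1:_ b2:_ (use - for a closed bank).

  [0] b0 r3: no row ⇒ E
  [1] b0 r3: had r3 ⇒ H
  [2] b0 r2: had r3 ⇒ C
  [3] b2 r0: no row ⇒ E
  [4] b0 r2: had r2 ⇒ H
  [5] b1 r2: no row ⇒ E
  [6] b2 r0: had r0 ⇒ H
  [7] b1 r0: had r2 ⇒ C
  [8] b0 r0: had r2 ⇒ C
  [9] b0 r0: had r0 ⇒ H
  [10] b2 r4: had r0 ⇒ C
  [11] b1 r0: had r0 ⇒ H
  [12] b2 r1: had r4 ⇒ C
  [13] b1 r4: had r0 ⇒ C
  [14] b0 r3: had r0 ⇒ C

STATE = b0:3 b1:4 b2:1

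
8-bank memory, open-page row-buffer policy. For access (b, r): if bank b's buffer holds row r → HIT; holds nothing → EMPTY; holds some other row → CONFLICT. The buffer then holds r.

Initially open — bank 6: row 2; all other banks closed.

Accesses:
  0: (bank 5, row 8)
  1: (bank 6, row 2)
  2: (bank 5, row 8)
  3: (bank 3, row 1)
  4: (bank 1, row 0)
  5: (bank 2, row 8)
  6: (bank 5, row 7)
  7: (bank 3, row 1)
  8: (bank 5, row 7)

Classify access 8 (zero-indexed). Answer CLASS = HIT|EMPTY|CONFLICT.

CLASS = HIT

0: bank 5 row 8 — prev None → EMPTY
1: bank 6 row 2 — prev 2 → HIT
2: bank 5 row 8 — prev 8 → HIT
3: bank 3 row 1 — prev None → EMPTY
4: bank 1 row 0 — prev None → EMPTY
5: bank 2 row 8 — prev None → EMPTY
6: bank 5 row 7 — prev 8 → CONFLICT
7: bank 3 row 1 — prev 1 → HIT
8: bank 5 row 7 — prev 7 → HIT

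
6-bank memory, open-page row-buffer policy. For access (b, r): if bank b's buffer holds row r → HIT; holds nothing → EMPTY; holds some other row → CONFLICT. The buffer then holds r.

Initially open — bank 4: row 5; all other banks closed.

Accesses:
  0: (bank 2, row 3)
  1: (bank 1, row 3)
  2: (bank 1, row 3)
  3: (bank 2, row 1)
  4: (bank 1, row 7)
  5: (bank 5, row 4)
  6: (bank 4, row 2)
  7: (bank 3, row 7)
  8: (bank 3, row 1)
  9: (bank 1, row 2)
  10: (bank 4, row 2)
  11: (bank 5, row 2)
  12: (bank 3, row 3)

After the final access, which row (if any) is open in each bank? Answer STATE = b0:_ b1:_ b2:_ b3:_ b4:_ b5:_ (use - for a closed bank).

STATE = b0:- b1:2 b2:1 b3:3 b4:2 b5:2

step 0: bank2 None->3 [EMPTY]
step 1: bank1 None->3 [EMPTY]
step 2: bank1 3->3 [HIT]
step 3: bank2 3->1 [CONFLICT]
step 4: bank1 3->7 [CONFLICT]
step 5: bank5 None->4 [EMPTY]
step 6: bank4 5->2 [CONFLICT]
step 7: bank3 None->7 [EMPTY]
step 8: bank3 7->1 [CONFLICT]
step 9: bank1 7->2 [CONFLICT]
step 10: bank4 2->2 [HIT]
step 11: bank5 4->2 [CONFLICT]
step 12: bank3 1->3 [CONFLICT]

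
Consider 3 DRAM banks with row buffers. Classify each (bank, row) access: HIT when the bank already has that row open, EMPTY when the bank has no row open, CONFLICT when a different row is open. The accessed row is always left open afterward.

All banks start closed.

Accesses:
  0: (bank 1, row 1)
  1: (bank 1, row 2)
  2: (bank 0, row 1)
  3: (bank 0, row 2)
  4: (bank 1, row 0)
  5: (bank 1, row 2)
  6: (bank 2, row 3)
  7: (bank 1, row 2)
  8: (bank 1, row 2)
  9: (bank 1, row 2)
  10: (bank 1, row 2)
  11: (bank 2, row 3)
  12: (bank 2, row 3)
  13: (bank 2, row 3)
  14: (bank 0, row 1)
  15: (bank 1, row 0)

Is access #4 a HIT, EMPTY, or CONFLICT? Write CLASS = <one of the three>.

CLASS = CONFLICT

#0 (1,1) E
#1 (1,2) C  (was 1)
#2 (0,1) E
#3 (0,2) C  (was 1)
#4 (1,0) C  (was 2)
#5 (1,2) C  (was 0)
#6 (2,3) E
#7 (1,2) H  (was 2)
#8 (1,2) H  (was 2)
#9 (1,2) H  (was 2)
#10 (1,2) H  (was 2)
#11 (2,3) H  (was 3)
#12 (2,3) H  (was 3)
#13 (2,3) H  (was 3)
#14 (0,1) C  (was 2)
#15 (1,0) C  (was 2)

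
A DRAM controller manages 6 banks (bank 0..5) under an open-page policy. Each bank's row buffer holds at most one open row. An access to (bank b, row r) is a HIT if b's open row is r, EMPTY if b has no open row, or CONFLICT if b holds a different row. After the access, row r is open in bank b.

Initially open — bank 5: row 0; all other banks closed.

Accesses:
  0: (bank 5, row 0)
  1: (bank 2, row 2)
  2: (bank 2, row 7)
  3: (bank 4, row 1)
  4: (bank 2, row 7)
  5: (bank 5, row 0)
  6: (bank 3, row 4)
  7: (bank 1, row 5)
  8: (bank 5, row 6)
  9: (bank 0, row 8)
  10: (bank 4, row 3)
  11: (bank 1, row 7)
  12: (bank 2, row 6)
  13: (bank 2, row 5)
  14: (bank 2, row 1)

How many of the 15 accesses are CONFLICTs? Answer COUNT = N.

  [0] b5 r0: had r0 ⇒ H
  [1] b2 r2: no row ⇒ E
  [2] b2 r7: had r2 ⇒ C
  [3] b4 r1: no row ⇒ E
  [4] b2 r7: had r7 ⇒ H
  [5] b5 r0: had r0 ⇒ H
  [6] b3 r4: no row ⇒ E
  [7] b1 r5: no row ⇒ E
  [8] b5 r6: had r0 ⇒ C
  [9] b0 r8: no row ⇒ E
  [10] b4 r3: had r1 ⇒ C
  [11] b1 r7: had r5 ⇒ C
  [12] b2 r6: had r7 ⇒ C
  [13] b2 r5: had r6 ⇒ C
  [14] b2 r1: had r5 ⇒ C

COUNT = 7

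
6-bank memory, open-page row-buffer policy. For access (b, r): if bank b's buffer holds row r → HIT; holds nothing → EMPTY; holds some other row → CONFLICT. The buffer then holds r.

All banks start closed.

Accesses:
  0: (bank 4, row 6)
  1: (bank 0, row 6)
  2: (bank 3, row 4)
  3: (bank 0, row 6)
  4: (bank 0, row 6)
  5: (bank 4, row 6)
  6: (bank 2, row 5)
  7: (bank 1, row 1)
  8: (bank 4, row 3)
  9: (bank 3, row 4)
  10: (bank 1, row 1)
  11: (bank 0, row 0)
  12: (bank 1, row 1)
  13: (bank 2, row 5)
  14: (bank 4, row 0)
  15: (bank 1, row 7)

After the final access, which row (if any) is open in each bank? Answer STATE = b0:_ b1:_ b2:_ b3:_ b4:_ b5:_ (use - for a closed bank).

STATE = b0:0 b1:7 b2:5 b3:4 b4:0 b5:-

  [0] b4 r6: no row ⇒ E
  [1] b0 r6: no row ⇒ E
  [2] b3 r4: no row ⇒ E
  [3] b0 r6: had r6 ⇒ H
  [4] b0 r6: had r6 ⇒ H
  [5] b4 r6: had r6 ⇒ H
  [6] b2 r5: no row ⇒ E
  [7] b1 r1: no row ⇒ E
  [8] b4 r3: had r6 ⇒ C
  [9] b3 r4: had r4 ⇒ H
  [10] b1 r1: had r1 ⇒ H
  [11] b0 r0: had r6 ⇒ C
  [12] b1 r1: had r1 ⇒ H
  [13] b2 r5: had r5 ⇒ H
  [14] b4 r0: had r3 ⇒ C
  [15] b1 r7: had r1 ⇒ C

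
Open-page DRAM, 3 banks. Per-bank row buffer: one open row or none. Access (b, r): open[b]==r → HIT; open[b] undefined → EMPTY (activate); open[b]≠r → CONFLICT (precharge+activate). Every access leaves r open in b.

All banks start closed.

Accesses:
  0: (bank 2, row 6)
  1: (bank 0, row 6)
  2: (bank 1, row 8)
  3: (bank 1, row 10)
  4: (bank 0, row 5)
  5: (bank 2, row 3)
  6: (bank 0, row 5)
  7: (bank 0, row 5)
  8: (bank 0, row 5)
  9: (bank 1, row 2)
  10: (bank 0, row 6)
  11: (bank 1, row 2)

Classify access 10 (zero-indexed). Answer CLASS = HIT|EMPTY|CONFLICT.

CLASS = CONFLICT

step 0: bank2 None->6 [EMPTY]
step 1: bank0 None->6 [EMPTY]
step 2: bank1 None->8 [EMPTY]
step 3: bank1 8->10 [CONFLICT]
step 4: bank0 6->5 [CONFLICT]
step 5: bank2 6->3 [CONFLICT]
step 6: bank0 5->5 [HIT]
step 7: bank0 5->5 [HIT]
step 8: bank0 5->5 [HIT]
step 9: bank1 10->2 [CONFLICT]
step 10: bank0 5->6 [CONFLICT]
step 11: bank1 2->2 [HIT]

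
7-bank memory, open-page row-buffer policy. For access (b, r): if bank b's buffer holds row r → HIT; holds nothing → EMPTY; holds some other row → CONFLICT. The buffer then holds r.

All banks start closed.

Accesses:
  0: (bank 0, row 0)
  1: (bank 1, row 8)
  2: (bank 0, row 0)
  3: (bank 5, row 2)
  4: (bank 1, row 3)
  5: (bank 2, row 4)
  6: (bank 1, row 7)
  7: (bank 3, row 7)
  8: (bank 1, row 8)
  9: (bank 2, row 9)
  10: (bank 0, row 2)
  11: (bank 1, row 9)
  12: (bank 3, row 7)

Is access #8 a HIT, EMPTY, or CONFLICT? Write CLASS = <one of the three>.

CLASS = CONFLICT

#0 (0,0) E
#1 (1,8) E
#2 (0,0) H  (was 0)
#3 (5,2) E
#4 (1,3) C  (was 8)
#5 (2,4) E
#6 (1,7) C  (was 3)
#7 (3,7) E
#8 (1,8) C  (was 7)
#9 (2,9) C  (was 4)
#10 (0,2) C  (was 0)
#11 (1,9) C  (was 8)
#12 (3,7) H  (was 7)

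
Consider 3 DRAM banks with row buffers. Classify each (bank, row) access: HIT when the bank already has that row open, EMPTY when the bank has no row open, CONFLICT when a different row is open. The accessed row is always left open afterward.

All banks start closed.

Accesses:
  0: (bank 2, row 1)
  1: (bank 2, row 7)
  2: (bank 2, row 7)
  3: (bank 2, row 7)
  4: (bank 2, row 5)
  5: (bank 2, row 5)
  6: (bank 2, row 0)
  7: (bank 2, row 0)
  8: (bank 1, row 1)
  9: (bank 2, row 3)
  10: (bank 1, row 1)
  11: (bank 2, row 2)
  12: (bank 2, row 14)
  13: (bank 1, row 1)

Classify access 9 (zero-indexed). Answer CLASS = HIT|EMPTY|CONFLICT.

CLASS = CONFLICT

  [0] b2 r1: no row ⇒ E
  [1] b2 r7: had r1 ⇒ C
  [2] b2 r7: had r7 ⇒ H
  [3] b2 r7: had r7 ⇒ H
  [4] b2 r5: had r7 ⇒ C
  [5] b2 r5: had r5 ⇒ H
  [6] b2 r0: had r5 ⇒ C
  [7] b2 r0: had r0 ⇒ H
  [8] b1 r1: no row ⇒ E
  [9] b2 r3: had r0 ⇒ C
  [10] b1 r1: had r1 ⇒ H
  [11] b2 r2: had r3 ⇒ C
  [12] b2 r14: had r2 ⇒ C
  [13] b1 r1: had r1 ⇒ H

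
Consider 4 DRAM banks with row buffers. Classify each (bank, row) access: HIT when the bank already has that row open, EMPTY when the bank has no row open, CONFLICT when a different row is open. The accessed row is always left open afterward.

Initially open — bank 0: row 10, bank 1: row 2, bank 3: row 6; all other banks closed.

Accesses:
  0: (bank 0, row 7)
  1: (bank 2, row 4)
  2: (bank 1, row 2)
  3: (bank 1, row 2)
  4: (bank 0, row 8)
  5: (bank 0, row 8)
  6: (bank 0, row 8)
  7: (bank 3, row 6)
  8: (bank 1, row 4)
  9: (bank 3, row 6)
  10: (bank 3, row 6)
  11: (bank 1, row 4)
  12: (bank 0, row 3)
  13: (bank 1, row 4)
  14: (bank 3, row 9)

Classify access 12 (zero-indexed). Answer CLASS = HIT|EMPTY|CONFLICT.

CLASS = CONFLICT

step 0: bank0 10->7 [CONFLICT]
step 1: bank2 None->4 [EMPTY]
step 2: bank1 2->2 [HIT]
step 3: bank1 2->2 [HIT]
step 4: bank0 7->8 [CONFLICT]
step 5: bank0 8->8 [HIT]
step 6: bank0 8->8 [HIT]
step 7: bank3 6->6 [HIT]
step 8: bank1 2->4 [CONFLICT]
step 9: bank3 6->6 [HIT]
step 10: bank3 6->6 [HIT]
step 11: bank1 4->4 [HIT]
step 12: bank0 8->3 [CONFLICT]
step 13: bank1 4->4 [HIT]
step 14: bank3 6->9 [CONFLICT]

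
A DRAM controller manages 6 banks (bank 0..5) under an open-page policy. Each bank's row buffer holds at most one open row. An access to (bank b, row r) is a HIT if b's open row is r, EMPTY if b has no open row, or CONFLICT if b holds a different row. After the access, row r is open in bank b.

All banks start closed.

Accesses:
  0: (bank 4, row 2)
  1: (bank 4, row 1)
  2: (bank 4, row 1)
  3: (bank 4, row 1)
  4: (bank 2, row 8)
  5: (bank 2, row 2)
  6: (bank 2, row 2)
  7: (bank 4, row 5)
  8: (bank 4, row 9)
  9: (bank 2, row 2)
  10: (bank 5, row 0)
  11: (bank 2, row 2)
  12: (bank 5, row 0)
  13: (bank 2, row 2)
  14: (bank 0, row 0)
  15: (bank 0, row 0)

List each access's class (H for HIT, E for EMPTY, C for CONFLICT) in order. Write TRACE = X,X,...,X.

0: bank 4 row 2 — prev None → EMPTY
1: bank 4 row 1 — prev 2 → CONFLICT
2: bank 4 row 1 — prev 1 → HIT
3: bank 4 row 1 — prev 1 → HIT
4: bank 2 row 8 — prev None → EMPTY
5: bank 2 row 2 — prev 8 → CONFLICT
6: bank 2 row 2 — prev 2 → HIT
7: bank 4 row 5 — prev 1 → CONFLICT
8: bank 4 row 9 — prev 5 → CONFLICT
9: bank 2 row 2 — prev 2 → HIT
10: bank 5 row 0 — prev None → EMPTY
11: bank 2 row 2 — prev 2 → HIT
12: bank 5 row 0 — prev 0 → HIT
13: bank 2 row 2 — prev 2 → HIT
14: bank 0 row 0 — prev None → EMPTY
15: bank 0 row 0 — prev 0 → HIT

TRACE = E,C,H,H,E,C,H,C,C,H,E,H,H,H,E,H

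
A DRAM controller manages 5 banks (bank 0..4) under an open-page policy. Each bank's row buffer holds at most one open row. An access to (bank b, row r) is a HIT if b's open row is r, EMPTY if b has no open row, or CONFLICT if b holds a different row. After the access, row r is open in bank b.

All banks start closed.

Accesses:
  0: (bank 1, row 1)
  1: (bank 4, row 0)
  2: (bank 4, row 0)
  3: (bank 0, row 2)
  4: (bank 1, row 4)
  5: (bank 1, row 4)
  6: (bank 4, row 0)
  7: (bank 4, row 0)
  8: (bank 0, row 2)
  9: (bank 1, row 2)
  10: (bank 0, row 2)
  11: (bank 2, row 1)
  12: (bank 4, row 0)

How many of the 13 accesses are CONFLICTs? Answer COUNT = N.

COUNT = 2

#0 (1,1) E
#1 (4,0) E
#2 (4,0) H  (was 0)
#3 (0,2) E
#4 (1,4) C  (was 1)
#5 (1,4) H  (was 4)
#6 (4,0) H  (was 0)
#7 (4,0) H  (was 0)
#8 (0,2) H  (was 2)
#9 (1,2) C  (was 4)
#10 (0,2) H  (was 2)
#11 (2,1) E
#12 (4,0) H  (was 0)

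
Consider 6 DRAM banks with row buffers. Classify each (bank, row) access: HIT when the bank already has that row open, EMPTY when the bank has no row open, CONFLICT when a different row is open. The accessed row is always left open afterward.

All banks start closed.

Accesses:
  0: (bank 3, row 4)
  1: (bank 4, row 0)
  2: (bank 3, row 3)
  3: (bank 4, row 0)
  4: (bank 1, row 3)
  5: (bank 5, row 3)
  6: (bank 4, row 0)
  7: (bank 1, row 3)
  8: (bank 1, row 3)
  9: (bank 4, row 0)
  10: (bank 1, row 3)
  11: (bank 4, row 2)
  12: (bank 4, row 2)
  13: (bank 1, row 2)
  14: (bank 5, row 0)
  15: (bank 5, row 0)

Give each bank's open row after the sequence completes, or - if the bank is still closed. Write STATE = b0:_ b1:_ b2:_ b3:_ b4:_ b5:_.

#0 (3,4) E
#1 (4,0) E
#2 (3,3) C  (was 4)
#3 (4,0) H  (was 0)
#4 (1,3) E
#5 (5,3) E
#6 (4,0) H  (was 0)
#7 (1,3) H  (was 3)
#8 (1,3) H  (was 3)
#9 (4,0) H  (was 0)
#10 (1,3) H  (was 3)
#11 (4,2) C  (was 0)
#12 (4,2) H  (was 2)
#13 (1,2) C  (was 3)
#14 (5,0) C  (was 3)
#15 (5,0) H  (was 0)

STATE = b0:- b1:2 b2:- b3:3 b4:2 b5:0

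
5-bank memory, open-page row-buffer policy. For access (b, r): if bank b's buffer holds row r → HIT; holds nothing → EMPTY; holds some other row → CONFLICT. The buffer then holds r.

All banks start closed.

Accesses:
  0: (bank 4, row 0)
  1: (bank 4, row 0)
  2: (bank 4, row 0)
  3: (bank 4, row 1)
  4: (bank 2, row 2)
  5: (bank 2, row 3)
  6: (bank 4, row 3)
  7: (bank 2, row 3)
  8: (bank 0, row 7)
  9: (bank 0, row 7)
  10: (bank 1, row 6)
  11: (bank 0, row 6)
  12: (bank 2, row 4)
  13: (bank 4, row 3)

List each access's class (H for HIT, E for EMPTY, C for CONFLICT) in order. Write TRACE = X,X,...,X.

  [0] b4 r0: no row ⇒ E
  [1] b4 r0: had r0 ⇒ H
  [2] b4 r0: had r0 ⇒ H
  [3] b4 r1: had r0 ⇒ C
  [4] b2 r2: no row ⇒ E
  [5] b2 r3: had r2 ⇒ C
  [6] b4 r3: had r1 ⇒ C
  [7] b2 r3: had r3 ⇒ H
  [8] b0 r7: no row ⇒ E
  [9] b0 r7: had r7 ⇒ H
  [10] b1 r6: no row ⇒ E
  [11] b0 r6: had r7 ⇒ C
  [12] b2 r4: had r3 ⇒ C
  [13] b4 r3: had r3 ⇒ H

TRACE = E,H,H,C,E,C,C,H,E,H,E,C,C,H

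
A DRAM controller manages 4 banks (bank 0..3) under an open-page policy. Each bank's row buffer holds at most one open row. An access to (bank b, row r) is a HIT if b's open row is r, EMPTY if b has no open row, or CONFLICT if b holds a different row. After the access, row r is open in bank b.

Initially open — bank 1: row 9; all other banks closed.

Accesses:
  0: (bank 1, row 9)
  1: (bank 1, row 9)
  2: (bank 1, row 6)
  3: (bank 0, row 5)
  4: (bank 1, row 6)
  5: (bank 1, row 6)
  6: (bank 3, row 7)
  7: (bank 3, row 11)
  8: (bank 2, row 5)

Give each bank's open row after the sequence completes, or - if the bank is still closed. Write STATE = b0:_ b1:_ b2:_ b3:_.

#0 (1,9) H  (was 9)
#1 (1,9) H  (was 9)
#2 (1,6) C  (was 9)
#3 (0,5) E
#4 (1,6) H  (was 6)
#5 (1,6) H  (was 6)
#6 (3,7) E
#7 (3,11) C  (was 7)
#8 (2,5) E

STATE = b0:5 b1:6 b2:5 b3:11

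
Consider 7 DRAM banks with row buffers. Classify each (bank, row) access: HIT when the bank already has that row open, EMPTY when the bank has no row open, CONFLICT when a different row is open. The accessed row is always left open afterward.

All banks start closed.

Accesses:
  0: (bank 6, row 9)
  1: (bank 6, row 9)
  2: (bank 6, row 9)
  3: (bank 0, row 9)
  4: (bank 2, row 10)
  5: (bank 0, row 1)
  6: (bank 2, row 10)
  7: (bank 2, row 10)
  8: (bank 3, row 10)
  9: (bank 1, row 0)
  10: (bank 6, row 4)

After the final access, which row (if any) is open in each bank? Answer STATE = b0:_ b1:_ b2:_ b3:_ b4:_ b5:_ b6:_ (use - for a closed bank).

  [0] b6 r9: no row ⇒ E
  [1] b6 r9: had r9 ⇒ H
  [2] b6 r9: had r9 ⇒ H
  [3] b0 r9: no row ⇒ E
  [4] b2 r10: no row ⇒ E
  [5] b0 r1: had r9 ⇒ C
  [6] b2 r10: had r10 ⇒ H
  [7] b2 r10: had r10 ⇒ H
  [8] b3 r10: no row ⇒ E
  [9] b1 r0: no row ⇒ E
  [10] b6 r4: had r9 ⇒ C

STATE = b0:1 b1:0 b2:10 b3:10 b4:- b5:- b6:4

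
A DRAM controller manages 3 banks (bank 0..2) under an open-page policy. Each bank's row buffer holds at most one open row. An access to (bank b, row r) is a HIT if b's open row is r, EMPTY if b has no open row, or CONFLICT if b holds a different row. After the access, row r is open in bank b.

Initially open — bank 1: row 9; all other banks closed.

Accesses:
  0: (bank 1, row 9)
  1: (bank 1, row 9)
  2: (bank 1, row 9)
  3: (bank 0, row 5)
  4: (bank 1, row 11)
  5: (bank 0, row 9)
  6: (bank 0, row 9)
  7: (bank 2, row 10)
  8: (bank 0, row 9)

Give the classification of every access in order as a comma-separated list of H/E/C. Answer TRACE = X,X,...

step 0: bank1 9->9 [HIT]
step 1: bank1 9->9 [HIT]
step 2: bank1 9->9 [HIT]
step 3: bank0 None->5 [EMPTY]
step 4: bank1 9->11 [CONFLICT]
step 5: bank0 5->9 [CONFLICT]
step 6: bank0 9->9 [HIT]
step 7: bank2 None->10 [EMPTY]
step 8: bank0 9->9 [HIT]

TRACE = H,H,H,E,C,C,H,E,H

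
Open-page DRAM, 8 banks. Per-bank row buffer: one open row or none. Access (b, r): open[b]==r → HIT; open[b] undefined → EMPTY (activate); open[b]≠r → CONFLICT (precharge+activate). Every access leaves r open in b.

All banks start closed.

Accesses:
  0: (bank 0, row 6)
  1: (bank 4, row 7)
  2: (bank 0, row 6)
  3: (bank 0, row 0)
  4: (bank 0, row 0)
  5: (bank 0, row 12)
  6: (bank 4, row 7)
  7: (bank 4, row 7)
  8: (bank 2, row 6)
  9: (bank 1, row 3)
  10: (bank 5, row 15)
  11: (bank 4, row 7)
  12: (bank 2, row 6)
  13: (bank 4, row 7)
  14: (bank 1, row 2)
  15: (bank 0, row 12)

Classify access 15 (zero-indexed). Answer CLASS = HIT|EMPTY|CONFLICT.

  [0] b0 r6: no row ⇒ E
  [1] b4 r7: no row ⇒ E
  [2] b0 r6: had r6 ⇒ H
  [3] b0 r0: had r6 ⇒ C
  [4] b0 r0: had r0 ⇒ H
  [5] b0 r12: had r0 ⇒ C
  [6] b4 r7: had r7 ⇒ H
  [7] b4 r7: had r7 ⇒ H
  [8] b2 r6: no row ⇒ E
  [9] b1 r3: no row ⇒ E
  [10] b5 r15: no row ⇒ E
  [11] b4 r7: had r7 ⇒ H
  [12] b2 r6: had r6 ⇒ H
  [13] b4 r7: had r7 ⇒ H
  [14] b1 r2: had r3 ⇒ C
  [15] b0 r12: had r12 ⇒ H

CLASS = HIT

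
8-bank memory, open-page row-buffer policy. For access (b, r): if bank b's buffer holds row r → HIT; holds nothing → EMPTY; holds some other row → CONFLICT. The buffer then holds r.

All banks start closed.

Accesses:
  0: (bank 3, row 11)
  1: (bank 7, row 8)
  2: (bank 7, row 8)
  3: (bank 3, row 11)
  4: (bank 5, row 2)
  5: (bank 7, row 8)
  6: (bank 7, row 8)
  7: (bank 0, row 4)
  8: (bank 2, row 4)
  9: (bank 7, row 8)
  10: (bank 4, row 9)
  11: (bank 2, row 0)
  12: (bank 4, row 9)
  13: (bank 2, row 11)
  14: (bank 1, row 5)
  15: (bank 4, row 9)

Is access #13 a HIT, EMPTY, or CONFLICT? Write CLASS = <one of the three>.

CLASS = CONFLICT

  [0] b3 r11: no row ⇒ E
  [1] b7 r8: no row ⇒ E
  [2] b7 r8: had r8 ⇒ H
  [3] b3 r11: had r11 ⇒ H
  [4] b5 r2: no row ⇒ E
  [5] b7 r8: had r8 ⇒ H
  [6] b7 r8: had r8 ⇒ H
  [7] b0 r4: no row ⇒ E
  [8] b2 r4: no row ⇒ E
  [9] b7 r8: had r8 ⇒ H
  [10] b4 r9: no row ⇒ E
  [11] b2 r0: had r4 ⇒ C
  [12] b4 r9: had r9 ⇒ H
  [13] b2 r11: had r0 ⇒ C
  [14] b1 r5: no row ⇒ E
  [15] b4 r9: had r9 ⇒ H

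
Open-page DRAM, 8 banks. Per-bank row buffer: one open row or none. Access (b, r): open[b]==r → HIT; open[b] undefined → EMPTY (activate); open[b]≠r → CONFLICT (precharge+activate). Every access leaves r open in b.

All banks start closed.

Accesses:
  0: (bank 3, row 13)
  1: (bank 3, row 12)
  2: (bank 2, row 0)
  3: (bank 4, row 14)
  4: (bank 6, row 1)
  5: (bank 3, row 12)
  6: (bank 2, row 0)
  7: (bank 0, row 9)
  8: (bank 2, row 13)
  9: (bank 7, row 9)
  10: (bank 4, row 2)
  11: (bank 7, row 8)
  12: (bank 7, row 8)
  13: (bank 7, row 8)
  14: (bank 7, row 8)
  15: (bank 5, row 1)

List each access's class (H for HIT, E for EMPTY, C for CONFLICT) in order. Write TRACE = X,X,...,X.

0: bank 3 row 13 — prev None → EMPTY
1: bank 3 row 12 — prev 13 → CONFLICT
2: bank 2 row 0 — prev None → EMPTY
3: bank 4 row 14 — prev None → EMPTY
4: bank 6 row 1 — prev None → EMPTY
5: bank 3 row 12 — prev 12 → HIT
6: bank 2 row 0 — prev 0 → HIT
7: bank 0 row 9 — prev None → EMPTY
8: bank 2 row 13 — prev 0 → CONFLICT
9: bank 7 row 9 — prev None → EMPTY
10: bank 4 row 2 — prev 14 → CONFLICT
11: bank 7 row 8 — prev 9 → CONFLICT
12: bank 7 row 8 — prev 8 → HIT
13: bank 7 row 8 — prev 8 → HIT
14: bank 7 row 8 — prev 8 → HIT
15: bank 5 row 1 — prev None → EMPTY

TRACE = E,C,E,E,E,H,H,E,C,E,C,C,H,H,H,E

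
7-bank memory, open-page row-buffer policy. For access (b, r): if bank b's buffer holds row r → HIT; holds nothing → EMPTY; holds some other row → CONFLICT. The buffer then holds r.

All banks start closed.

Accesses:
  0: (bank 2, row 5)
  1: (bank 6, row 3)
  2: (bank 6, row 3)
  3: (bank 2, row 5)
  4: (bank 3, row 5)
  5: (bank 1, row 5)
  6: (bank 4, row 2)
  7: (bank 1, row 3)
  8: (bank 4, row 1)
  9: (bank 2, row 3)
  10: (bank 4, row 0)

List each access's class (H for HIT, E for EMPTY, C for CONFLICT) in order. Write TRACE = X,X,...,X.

TRACE = E,E,H,H,E,E,E,C,C,C,C

#0 (2,5) E
#1 (6,3) E
#2 (6,3) H  (was 3)
#3 (2,5) H  (was 5)
#4 (3,5) E
#5 (1,5) E
#6 (4,2) E
#7 (1,3) C  (was 5)
#8 (4,1) C  (was 2)
#9 (2,3) C  (was 5)
#10 (4,0) C  (was 1)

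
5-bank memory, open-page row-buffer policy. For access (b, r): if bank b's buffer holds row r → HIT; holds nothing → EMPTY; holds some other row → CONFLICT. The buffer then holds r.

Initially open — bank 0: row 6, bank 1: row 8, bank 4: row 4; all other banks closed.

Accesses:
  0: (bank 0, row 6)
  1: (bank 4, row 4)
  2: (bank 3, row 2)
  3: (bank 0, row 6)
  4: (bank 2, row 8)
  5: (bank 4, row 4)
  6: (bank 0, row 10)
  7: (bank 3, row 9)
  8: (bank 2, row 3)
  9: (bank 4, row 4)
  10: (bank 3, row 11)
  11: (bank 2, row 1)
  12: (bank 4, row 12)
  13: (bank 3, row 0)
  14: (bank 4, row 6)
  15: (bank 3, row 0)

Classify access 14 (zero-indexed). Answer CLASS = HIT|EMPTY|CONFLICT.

CLASS = CONFLICT

#0 (0,6) H  (was 6)
#1 (4,4) H  (was 4)
#2 (3,2) E
#3 (0,6) H  (was 6)
#4 (2,8) E
#5 (4,4) H  (was 4)
#6 (0,10) C  (was 6)
#7 (3,9) C  (was 2)
#8 (2,3) C  (was 8)
#9 (4,4) H  (was 4)
#10 (3,11) C  (was 9)
#11 (2,1) C  (was 3)
#12 (4,12) C  (was 4)
#13 (3,0) C  (was 11)
#14 (4,6) C  (was 12)
#15 (3,0) H  (was 0)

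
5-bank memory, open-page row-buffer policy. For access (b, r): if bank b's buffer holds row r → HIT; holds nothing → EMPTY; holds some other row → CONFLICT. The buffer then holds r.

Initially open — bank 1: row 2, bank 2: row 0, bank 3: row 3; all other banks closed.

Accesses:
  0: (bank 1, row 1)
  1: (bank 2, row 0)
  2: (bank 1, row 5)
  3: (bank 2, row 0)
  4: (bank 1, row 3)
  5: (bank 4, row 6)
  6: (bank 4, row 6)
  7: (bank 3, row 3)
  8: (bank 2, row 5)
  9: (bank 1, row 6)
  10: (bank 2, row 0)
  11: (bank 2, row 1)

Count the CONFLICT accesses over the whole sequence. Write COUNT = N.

step 0: bank1 2->1 [CONFLICT]
step 1: bank2 0->0 [HIT]
step 2: bank1 1->5 [CONFLICT]
step 3: bank2 0->0 [HIT]
step 4: bank1 5->3 [CONFLICT]
step 5: bank4 None->6 [EMPTY]
step 6: bank4 6->6 [HIT]
step 7: bank3 3->3 [HIT]
step 8: bank2 0->5 [CONFLICT]
step 9: bank1 3->6 [CONFLICT]
step 10: bank2 5->0 [CONFLICT]
step 11: bank2 0->1 [CONFLICT]

COUNT = 7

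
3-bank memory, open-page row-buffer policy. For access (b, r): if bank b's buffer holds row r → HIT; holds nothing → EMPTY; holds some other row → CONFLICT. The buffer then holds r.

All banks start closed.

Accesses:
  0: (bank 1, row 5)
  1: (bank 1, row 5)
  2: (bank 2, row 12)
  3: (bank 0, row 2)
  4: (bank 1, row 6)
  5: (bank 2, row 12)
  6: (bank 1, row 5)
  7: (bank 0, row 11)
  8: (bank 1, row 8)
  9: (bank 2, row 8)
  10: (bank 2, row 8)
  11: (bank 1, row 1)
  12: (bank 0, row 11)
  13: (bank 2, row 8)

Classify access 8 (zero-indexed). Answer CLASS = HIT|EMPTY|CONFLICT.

CLASS = CONFLICT

#0 (1,5) E
#1 (1,5) H  (was 5)
#2 (2,12) E
#3 (0,2) E
#4 (1,6) C  (was 5)
#5 (2,12) H  (was 12)
#6 (1,5) C  (was 6)
#7 (0,11) C  (was 2)
#8 (1,8) C  (was 5)
#9 (2,8) C  (was 12)
#10 (2,8) H  (was 8)
#11 (1,1) C  (was 8)
#12 (0,11) H  (was 11)
#13 (2,8) H  (was 8)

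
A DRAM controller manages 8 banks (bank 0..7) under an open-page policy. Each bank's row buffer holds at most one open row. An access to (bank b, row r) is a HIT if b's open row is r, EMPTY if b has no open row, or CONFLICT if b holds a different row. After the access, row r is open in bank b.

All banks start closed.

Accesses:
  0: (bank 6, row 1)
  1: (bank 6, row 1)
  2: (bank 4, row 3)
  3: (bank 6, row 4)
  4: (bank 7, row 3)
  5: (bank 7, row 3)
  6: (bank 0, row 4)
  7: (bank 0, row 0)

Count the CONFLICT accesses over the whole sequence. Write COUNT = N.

  [0] b6 r1: no row ⇒ E
  [1] b6 r1: had r1 ⇒ H
  [2] b4 r3: no row ⇒ E
  [3] b6 r4: had r1 ⇒ C
  [4] b7 r3: no row ⇒ E
  [5] b7 r3: had r3 ⇒ H
  [6] b0 r4: no row ⇒ E
  [7] b0 r0: had r4 ⇒ C

COUNT = 2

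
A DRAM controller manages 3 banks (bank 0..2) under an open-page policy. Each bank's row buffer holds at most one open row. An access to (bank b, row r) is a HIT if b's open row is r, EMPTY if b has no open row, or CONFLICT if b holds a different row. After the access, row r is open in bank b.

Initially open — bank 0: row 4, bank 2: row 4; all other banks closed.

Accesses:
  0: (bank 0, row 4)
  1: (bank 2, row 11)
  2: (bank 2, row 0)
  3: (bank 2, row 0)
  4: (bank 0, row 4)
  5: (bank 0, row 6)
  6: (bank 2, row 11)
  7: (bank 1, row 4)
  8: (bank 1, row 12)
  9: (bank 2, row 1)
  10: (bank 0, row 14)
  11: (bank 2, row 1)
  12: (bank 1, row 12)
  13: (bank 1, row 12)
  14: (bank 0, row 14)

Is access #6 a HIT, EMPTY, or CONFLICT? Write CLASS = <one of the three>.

step 0: bank0 4->4 [HIT]
step 1: bank2 4->11 [CONFLICT]
step 2: bank2 11->0 [CONFLICT]
step 3: bank2 0->0 [HIT]
step 4: bank0 4->4 [HIT]
step 5: bank0 4->6 [CONFLICT]
step 6: bank2 0->11 [CONFLICT]
step 7: bank1 None->4 [EMPTY]
step 8: bank1 4->12 [CONFLICT]
step 9: bank2 11->1 [CONFLICT]
step 10: bank0 6->14 [CONFLICT]
step 11: bank2 1->1 [HIT]
step 12: bank1 12->12 [HIT]
step 13: bank1 12->12 [HIT]
step 14: bank0 14->14 [HIT]

CLASS = CONFLICT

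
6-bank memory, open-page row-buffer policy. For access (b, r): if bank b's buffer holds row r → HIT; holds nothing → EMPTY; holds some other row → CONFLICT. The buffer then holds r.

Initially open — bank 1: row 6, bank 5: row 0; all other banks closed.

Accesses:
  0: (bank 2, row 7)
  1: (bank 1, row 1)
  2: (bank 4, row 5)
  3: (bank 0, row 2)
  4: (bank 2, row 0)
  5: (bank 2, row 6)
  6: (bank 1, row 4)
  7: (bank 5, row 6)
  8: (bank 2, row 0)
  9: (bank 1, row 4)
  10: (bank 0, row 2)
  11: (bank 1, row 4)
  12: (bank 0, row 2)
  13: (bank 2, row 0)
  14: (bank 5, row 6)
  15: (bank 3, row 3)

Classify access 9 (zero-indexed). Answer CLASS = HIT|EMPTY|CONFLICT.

CLASS = HIT

step 0: bank2 None->7 [EMPTY]
step 1: bank1 6->1 [CONFLICT]
step 2: bank4 None->5 [EMPTY]
step 3: bank0 None->2 [EMPTY]
step 4: bank2 7->0 [CONFLICT]
step 5: bank2 0->6 [CONFLICT]
step 6: bank1 1->4 [CONFLICT]
step 7: bank5 0->6 [CONFLICT]
step 8: bank2 6->0 [CONFLICT]
step 9: bank1 4->4 [HIT]
step 10: bank0 2->2 [HIT]
step 11: bank1 4->4 [HIT]
step 12: bank0 2->2 [HIT]
step 13: bank2 0->0 [HIT]
step 14: bank5 6->6 [HIT]
step 15: bank3 None->3 [EMPTY]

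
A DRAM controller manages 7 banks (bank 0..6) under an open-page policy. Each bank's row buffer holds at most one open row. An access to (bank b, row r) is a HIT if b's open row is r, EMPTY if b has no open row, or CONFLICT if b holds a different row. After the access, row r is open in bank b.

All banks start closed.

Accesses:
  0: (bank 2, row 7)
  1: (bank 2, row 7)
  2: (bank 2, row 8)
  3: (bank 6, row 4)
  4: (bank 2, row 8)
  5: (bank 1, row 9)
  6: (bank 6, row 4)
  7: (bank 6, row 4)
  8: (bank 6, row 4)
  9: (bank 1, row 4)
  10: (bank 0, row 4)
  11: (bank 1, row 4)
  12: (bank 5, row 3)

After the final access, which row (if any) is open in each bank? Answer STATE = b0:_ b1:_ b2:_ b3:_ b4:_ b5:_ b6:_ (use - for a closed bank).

STATE = b0:4 b1:4 b2:8 b3:- b4:- b5:3 b6:4

0: bank 2 row 7 — prev None → EMPTY
1: bank 2 row 7 — prev 7 → HIT
2: bank 2 row 8 — prev 7 → CONFLICT
3: bank 6 row 4 — prev None → EMPTY
4: bank 2 row 8 — prev 8 → HIT
5: bank 1 row 9 — prev None → EMPTY
6: bank 6 row 4 — prev 4 → HIT
7: bank 6 row 4 — prev 4 → HIT
8: bank 6 row 4 — prev 4 → HIT
9: bank 1 row 4 — prev 9 → CONFLICT
10: bank 0 row 4 — prev None → EMPTY
11: bank 1 row 4 — prev 4 → HIT
12: bank 5 row 3 — prev None → EMPTY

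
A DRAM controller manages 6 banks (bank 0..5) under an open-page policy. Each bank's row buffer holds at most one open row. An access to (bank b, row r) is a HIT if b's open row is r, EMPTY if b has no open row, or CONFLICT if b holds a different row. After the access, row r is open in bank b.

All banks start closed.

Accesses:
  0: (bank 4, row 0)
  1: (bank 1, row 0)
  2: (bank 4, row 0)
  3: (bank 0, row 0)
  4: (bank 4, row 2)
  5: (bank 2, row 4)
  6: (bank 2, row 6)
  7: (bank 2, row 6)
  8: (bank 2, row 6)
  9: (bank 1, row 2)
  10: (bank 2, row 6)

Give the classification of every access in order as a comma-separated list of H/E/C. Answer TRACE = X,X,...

step 0: bank4 None->0 [EMPTY]
step 1: bank1 None->0 [EMPTY]
step 2: bank4 0->0 [HIT]
step 3: bank0 None->0 [EMPTY]
step 4: bank4 0->2 [CONFLICT]
step 5: bank2 None->4 [EMPTY]
step 6: bank2 4->6 [CONFLICT]
step 7: bank2 6->6 [HIT]
step 8: bank2 6->6 [HIT]
step 9: bank1 0->2 [CONFLICT]
step 10: bank2 6->6 [HIT]

TRACE = E,E,H,E,C,E,C,H,H,C,H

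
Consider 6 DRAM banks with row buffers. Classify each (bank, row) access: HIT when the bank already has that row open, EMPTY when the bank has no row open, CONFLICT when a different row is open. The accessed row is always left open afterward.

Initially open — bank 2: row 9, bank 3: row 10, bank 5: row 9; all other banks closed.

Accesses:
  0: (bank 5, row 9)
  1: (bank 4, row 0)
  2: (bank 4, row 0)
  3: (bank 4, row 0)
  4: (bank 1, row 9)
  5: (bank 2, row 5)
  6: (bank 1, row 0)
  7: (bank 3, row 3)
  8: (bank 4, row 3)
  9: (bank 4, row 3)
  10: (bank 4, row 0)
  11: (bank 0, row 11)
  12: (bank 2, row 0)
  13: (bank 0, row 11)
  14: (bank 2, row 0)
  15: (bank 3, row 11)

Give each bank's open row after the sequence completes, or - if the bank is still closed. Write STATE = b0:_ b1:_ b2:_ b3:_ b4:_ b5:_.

STATE = b0:11 b1:0 b2:0 b3:11 b4:0 b5:9

  [0] b5 r9: had r9 ⇒ H
  [1] b4 r0: no row ⇒ E
  [2] b4 r0: had r0 ⇒ H
  [3] b4 r0: had r0 ⇒ H
  [4] b1 r9: no row ⇒ E
  [5] b2 r5: had r9 ⇒ C
  [6] b1 r0: had r9 ⇒ C
  [7] b3 r3: had r10 ⇒ C
  [8] b4 r3: had r0 ⇒ C
  [9] b4 r3: had r3 ⇒ H
  [10] b4 r0: had r3 ⇒ C
  [11] b0 r11: no row ⇒ E
  [12] b2 r0: had r5 ⇒ C
  [13] b0 r11: had r11 ⇒ H
  [14] b2 r0: had r0 ⇒ H
  [15] b3 r11: had r3 ⇒ C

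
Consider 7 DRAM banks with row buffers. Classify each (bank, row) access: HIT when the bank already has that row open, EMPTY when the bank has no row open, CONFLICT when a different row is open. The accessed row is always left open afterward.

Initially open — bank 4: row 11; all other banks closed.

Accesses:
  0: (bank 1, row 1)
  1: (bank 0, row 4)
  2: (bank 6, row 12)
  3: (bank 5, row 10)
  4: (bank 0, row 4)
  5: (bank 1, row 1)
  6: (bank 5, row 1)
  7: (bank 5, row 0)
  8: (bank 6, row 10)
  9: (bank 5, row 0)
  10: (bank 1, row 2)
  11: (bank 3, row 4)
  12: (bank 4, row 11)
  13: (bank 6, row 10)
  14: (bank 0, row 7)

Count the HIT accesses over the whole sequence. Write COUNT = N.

  [0] b1 r1: no row ⇒ E
  [1] b0 r4: no row ⇒ E
  [2] b6 r12: no row ⇒ E
  [3] b5 r10: no row ⇒ E
  [4] b0 r4: had r4 ⇒ H
  [5] b1 r1: had r1 ⇒ H
  [6] b5 r1: had r10 ⇒ C
  [7] b5 r0: had r1 ⇒ C
  [8] b6 r10: had r12 ⇒ C
  [9] b5 r0: had r0 ⇒ H
  [10] b1 r2: had r1 ⇒ C
  [11] b3 r4: no row ⇒ E
  [12] b4 r11: had r11 ⇒ H
  [13] b6 r10: had r10 ⇒ H
  [14] b0 r7: had r4 ⇒ C

COUNT = 5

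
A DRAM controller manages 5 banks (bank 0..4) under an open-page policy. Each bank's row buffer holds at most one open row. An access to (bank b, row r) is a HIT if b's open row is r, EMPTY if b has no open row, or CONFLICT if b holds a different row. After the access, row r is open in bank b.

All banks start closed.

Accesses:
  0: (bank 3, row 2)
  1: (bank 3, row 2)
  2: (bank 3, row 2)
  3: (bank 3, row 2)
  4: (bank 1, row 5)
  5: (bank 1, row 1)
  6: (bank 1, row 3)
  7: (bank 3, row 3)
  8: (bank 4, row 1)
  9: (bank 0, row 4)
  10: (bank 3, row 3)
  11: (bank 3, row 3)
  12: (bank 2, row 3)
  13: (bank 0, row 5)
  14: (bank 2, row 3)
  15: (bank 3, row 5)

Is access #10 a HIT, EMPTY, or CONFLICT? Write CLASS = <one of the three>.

0: bank 3 row 2 — prev None → EMPTY
1: bank 3 row 2 — prev 2 → HIT
2: bank 3 row 2 — prev 2 → HIT
3: bank 3 row 2 — prev 2 → HIT
4: bank 1 row 5 — prev None → EMPTY
5: bank 1 row 1 — prev 5 → CONFLICT
6: bank 1 row 3 — prev 1 → CONFLICT
7: bank 3 row 3 — prev 2 → CONFLICT
8: bank 4 row 1 — prev None → EMPTY
9: bank 0 row 4 — prev None → EMPTY
10: bank 3 row 3 — prev 3 → HIT
11: bank 3 row 3 — prev 3 → HIT
12: bank 2 row 3 — prev None → EMPTY
13: bank 0 row 5 — prev 4 → CONFLICT
14: bank 2 row 3 — prev 3 → HIT
15: bank 3 row 5 — prev 3 → CONFLICT

CLASS = HIT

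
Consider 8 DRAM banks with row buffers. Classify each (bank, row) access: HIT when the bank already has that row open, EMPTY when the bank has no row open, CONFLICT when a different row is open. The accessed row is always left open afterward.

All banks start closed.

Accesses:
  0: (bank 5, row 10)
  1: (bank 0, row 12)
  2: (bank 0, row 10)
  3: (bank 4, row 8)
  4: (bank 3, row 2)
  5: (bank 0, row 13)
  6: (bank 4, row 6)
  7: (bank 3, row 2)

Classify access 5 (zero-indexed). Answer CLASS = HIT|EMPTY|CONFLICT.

CLASS = CONFLICT

  [0] b5 r10: no row ⇒ E
  [1] b0 r12: no row ⇒ E
  [2] b0 r10: had r12 ⇒ C
  [3] b4 r8: no row ⇒ E
  [4] b3 r2: no row ⇒ E
  [5] b0 r13: had r10 ⇒ C
  [6] b4 r6: had r8 ⇒ C
  [7] b3 r2: had r2 ⇒ H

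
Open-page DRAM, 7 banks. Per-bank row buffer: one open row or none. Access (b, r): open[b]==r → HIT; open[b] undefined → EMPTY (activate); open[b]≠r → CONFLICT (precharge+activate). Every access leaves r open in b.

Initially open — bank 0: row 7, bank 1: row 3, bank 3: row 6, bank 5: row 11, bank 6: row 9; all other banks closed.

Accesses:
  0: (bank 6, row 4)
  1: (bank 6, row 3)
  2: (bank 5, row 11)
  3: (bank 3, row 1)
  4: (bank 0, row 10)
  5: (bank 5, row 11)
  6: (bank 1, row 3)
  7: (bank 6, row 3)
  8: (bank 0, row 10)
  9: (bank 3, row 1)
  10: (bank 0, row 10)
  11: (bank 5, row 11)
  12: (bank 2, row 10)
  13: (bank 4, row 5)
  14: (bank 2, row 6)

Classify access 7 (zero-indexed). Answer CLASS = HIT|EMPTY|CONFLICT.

CLASS = HIT

  [0] b6 r4: had r9 ⇒ C
  [1] b6 r3: had r4 ⇒ C
  [2] b5 r11: had r11 ⇒ H
  [3] b3 r1: had r6 ⇒ C
  [4] b0 r10: had r7 ⇒ C
  [5] b5 r11: had r11 ⇒ H
  [6] b1 r3: had r3 ⇒ H
  [7] b6 r3: had r3 ⇒ H
  [8] b0 r10: had r10 ⇒ H
  [9] b3 r1: had r1 ⇒ H
  [10] b0 r10: had r10 ⇒ H
  [11] b5 r11: had r11 ⇒ H
  [12] b2 r10: no row ⇒ E
  [13] b4 r5: no row ⇒ E
  [14] b2 r6: had r10 ⇒ C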